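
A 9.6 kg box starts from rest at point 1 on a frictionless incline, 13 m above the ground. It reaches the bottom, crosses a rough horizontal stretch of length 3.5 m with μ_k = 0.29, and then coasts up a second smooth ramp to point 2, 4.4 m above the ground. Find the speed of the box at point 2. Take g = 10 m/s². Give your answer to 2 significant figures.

v = 12 m/s

Energy at 1: mgh₁ = (9.6)(10)(13) = 1248.0 J
Friction loss: W_f = μ_k mg d = 97.44 J
At 2: ½mv² + mgh₂ = mgh₁ − W_f
½mv² = 1248.0 − 97.44 − 422.40 = 728.16 J
v = √(2 × 728.16/9.6) = 12.32 m/s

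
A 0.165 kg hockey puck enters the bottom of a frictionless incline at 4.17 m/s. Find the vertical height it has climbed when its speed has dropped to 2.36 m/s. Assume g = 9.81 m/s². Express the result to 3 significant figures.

Conservation of energy: ½mv₁² = ½mv₂² + mgh
h = (v₁² − v₂²)/(2g) = (4.17² − 2.36²)/(2 × 9.81) = 0.6024 m

h = 0.602 m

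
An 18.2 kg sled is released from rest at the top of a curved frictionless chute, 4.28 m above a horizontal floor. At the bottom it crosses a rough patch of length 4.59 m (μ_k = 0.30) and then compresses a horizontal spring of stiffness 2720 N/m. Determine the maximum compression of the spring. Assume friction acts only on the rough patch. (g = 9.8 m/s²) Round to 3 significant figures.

x = 0.617 m

Initial energy: E₁ = mgh = (18.2)(9.8)(4.28) = 763.38 J
Friction removes W_f = μ_k mg d = (0.30)(18.2)(9.8)(4.59) = 245.6 J
Energy reaching the spring: E = 763.38 − 245.6 = 517.78 J
At max compression ½kx² = E ⇒ x = √(2E/k) = √(2 × 517.78/2720) = 0.6170 m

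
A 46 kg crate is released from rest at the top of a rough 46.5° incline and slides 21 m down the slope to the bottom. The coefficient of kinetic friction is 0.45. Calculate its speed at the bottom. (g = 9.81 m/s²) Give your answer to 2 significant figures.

Work–energy: mg(L sinθ) − μ_k(mg cosθ)L = ½mv²
mgh = mgL sinθ = (46)(9.81)(21)sin46.5° = 6874.0 J
W_f = μ_k mg cosθ · L = (0.45)(46)(9.81)cos46.5°·21 = 2935 J
½mv² = 6874.0 − 2935 = 3938.6 J
v = √(2 × 3938.6/46) = 13.09 m/s

v = 13 m/s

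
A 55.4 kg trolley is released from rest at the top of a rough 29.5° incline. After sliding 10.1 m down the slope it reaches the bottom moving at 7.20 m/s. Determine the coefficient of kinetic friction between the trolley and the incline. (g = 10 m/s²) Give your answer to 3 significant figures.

The energy dissipated by friction is the PE lost minus the KE gained:
mgL sinθ = 2755.3 J; ½mv² = 1436.0 J
W_f = 2755.3 − 1436.0 = 1319 J
μ_k = W_f/(mg cosθ · L) = 1319/(482.2 × 10.1) = 0.2709

μ_k = 0.271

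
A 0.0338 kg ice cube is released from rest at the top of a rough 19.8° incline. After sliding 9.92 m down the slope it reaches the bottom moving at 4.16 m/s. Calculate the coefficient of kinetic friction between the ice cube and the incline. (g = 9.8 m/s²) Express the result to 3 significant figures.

Energy balance down the incline: mg L sinθ − ½mv² = μ_k (mg cosθ) L
mgL sinθ = 1.1131 J; ½mv² = 0.29246 J
W_f = 1.1131 − 0.29246 = 0.8206 J
μ_k = W_f/(mg cosθ · L) = 0.8206/(0.3117 × 9.92) = 0.2654

μ_k = 0.265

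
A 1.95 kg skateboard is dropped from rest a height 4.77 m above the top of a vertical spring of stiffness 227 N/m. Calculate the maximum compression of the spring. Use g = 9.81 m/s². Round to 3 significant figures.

Measuring PE from the top of the relaxed spring, at max compression the skateboard has dropped H + x with zero KE, so:
mg(H + x) = ½kx²
½(227)x² − (1.95)(9.81)x − (1.95)(9.81)(4.77) = 0
113.5x² − 19.13x − 91.25 = 0
x = [19.13 + √(365.9 + 41426)]/(2 × 113.5) = 0.9849 m

x = 0.985 m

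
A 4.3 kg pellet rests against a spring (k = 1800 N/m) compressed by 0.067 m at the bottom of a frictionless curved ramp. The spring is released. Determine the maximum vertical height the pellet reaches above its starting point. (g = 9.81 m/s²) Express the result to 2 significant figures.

At maximum height the pellet is at rest, so ½kx² = mgh
h = kx²/(2mg) = (1800)(0.067)²/(2 × 4.3 × 9.81) = 0.09578 m

h = 0.096 m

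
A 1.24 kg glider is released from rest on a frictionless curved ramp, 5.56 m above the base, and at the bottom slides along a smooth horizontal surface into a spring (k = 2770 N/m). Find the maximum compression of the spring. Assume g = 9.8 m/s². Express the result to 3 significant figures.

At max compression the glider is momentarily at rest: mgh = ½kx²
x = √(2mgh/k) = √(2 × 1.24 × 9.8 × 5.56 / 2770) = 0.2209 m

x = 0.221 m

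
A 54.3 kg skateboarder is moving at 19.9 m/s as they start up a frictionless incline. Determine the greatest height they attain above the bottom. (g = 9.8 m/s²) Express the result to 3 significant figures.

Setting KE at the bottom equal to PE gained: ½mv² = mgh
h = v²/(2g) = 19.9²/(2 × 9.8) = 20.20 m

h = 20.2 m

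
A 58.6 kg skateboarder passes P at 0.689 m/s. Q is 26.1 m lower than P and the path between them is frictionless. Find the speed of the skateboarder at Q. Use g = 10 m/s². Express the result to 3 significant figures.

v = 22.9 m/s

Mechanical energy is conserved (no friction): ½mv₀² + mgh = ½mv²
v² = v₀² + 2gh = (0.689)² + 2(10)(26.1) = 522.47
v = √522.47 = 22.86 m/s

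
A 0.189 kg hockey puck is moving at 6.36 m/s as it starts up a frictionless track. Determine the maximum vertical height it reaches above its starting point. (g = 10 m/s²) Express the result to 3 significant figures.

h = 2.02 m

Setting KE at the bottom equal to PE gained: ½mv² = mgh
h = v²/(2g) = 6.36²/(2 × 10) = 2.022 m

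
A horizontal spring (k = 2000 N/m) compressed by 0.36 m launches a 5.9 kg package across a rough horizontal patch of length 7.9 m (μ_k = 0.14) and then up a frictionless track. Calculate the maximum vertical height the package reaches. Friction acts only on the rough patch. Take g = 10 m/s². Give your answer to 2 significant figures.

h = 1.1 m

Spring energy: E₀ = ½kx² = ½(2000)(0.36)² = 129.60 J
Friction: W_f = μ_k mg d = (0.14)(5.9)(10)(7.9) = 65.25 J
Energy at base of ramp: E = 129.60 − 65.25 = 64.346 J
At max height all remaining energy is PE: mgh = E ⇒ h = E/(mg) = 64.346/(5.9 × 10) = 1.091 m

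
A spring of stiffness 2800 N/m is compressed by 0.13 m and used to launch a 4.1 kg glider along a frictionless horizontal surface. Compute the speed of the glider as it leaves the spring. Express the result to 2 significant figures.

The glider leaves the spring when the spring is at natural length, so ½kx² = ½mv²
v = x√(k/m) = 0.13 × √(2800/4.1) = 3.397 m/s

v = 3.4 m/s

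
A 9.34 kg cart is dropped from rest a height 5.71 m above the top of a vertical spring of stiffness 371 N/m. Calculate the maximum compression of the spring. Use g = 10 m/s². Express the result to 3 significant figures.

x = 1.97 m

Take the reference level at the top of the uncompressed spring. At max compression the cart has fallen H + x and is momentarily at rest:
mg(H + x) = ½kx²
½(371)x² − (9.34)(10)x − (9.34)(10)(5.71) = 0
185.5x² − 93.40x − 533.3 = 0
x = [93.40 + √(8724 + 395719)]/(2 × 185.5) = 1.966 m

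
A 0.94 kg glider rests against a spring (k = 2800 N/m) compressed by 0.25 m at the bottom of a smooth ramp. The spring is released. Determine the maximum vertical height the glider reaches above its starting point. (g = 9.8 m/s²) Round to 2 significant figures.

At maximum height the glider is at rest, so ½kx² = mgh
h = kx²/(2mg) = (2800)(0.25)²/(2 × 0.94 × 9.8) = 9.498 m

h = 9.5 m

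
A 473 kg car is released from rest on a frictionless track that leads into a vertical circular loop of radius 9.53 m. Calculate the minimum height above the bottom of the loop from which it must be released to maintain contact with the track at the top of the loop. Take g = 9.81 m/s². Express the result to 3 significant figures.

h = 23.8 m

At the top, for minimum speed gravity alone supplies the centripetal force: mg = mv_top²/r ⇒ v_top² = gr = 93.49 m²/s²
Energy conservation from release height h to the top (height 2r): mgh = ½mv_top² + mg(2r)
h = v_top²/(2g) + 2r = r/2 + 2r = 5r/2 = 23.82 m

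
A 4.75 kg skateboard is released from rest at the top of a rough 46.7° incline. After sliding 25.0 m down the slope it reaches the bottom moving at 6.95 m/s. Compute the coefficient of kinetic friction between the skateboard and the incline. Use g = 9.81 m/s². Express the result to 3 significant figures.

mgh = ½mv² + μ_k (mg cosθ) L, with h = L sinθ
mgL sinθ = 847.81 J; ½mv² = 114.72 J
W_f = 847.81 − 114.72 = 733.1 J
μ_k = W_f/(mg cosθ · L) = 733.1/(31.96 × 25.0) = 0.9176

μ_k = 0.918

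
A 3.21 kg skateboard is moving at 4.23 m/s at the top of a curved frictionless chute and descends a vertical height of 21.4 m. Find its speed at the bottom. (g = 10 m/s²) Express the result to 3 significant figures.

v = 21.1 m/s

Equating total energy at the two states: ½mv₀² + mgh = ½mv²
v² = v₀² + 2gh = (4.23)² + 2(10)(21.4) = 445.89
v = √445.89 = 21.12 m/s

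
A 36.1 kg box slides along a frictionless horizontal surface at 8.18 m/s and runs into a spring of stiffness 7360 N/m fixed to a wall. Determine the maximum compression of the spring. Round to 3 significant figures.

x = 0.573 m

At max compression the box is momentarily at rest: ½mv² = ½kx²
x = v√(m/k) = 8.18 × √(36.1/7360) = 0.5729 m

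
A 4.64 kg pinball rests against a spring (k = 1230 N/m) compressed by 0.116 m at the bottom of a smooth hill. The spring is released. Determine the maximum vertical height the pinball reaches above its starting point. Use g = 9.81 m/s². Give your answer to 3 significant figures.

h = 0.182 m

At maximum height the pinball is at rest, so ½kx² = mgh
h = kx²/(2mg) = (1230)(0.116)²/(2 × 4.64 × 9.81) = 0.1818 m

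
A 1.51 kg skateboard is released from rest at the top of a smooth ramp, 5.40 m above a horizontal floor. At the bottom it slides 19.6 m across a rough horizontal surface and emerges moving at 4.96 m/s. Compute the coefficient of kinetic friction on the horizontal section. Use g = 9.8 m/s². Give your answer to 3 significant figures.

μ_k = 0.211

Energy at the top = energy at the end + work done against friction:
mgh = ½mv² + μ_k m g d
mgh = 79.909 J; ½mv² = 18.574 J
W_f = 79.909 − 18.574 = 61.33 J
μ_k = W_f/(mg·d) = 61.33/(14.80 × 19.6) = 0.2115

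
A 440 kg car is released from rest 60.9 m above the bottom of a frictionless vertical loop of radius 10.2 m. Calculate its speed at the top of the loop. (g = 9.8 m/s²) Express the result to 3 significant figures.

v = 28.2 m/s

Energy conservation: mgh = ½mv_top² + mg(2r)
v_top² = 2g(h − 2r) = 2(9.8)(60.9 − 20.40) = 793.8
v_top = 28.17 m/s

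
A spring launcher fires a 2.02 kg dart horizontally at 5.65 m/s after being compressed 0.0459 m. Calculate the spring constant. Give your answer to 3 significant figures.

½kx² = ½mv²
k = mv²/x² = (2.02)(5.65)²/(0.0459)² = 30607 N/m

k = 30600 N/m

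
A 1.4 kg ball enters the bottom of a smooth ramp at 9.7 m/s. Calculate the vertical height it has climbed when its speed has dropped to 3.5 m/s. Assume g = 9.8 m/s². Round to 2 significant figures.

Energy balance between the two points: ½mv₁² = ½mv₂² + mgh
h = (v₁² − v₂²)/(2g) = (9.7² − 3.5²)/(2 × 9.8) = 4.176 m

h = 4.2 m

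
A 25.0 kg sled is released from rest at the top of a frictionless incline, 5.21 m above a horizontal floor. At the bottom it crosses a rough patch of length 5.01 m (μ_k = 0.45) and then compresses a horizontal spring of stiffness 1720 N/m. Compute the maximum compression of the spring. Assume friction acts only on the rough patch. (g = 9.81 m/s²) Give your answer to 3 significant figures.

x = 0.918 m

Initial energy: E₁ = mgh = (25.0)(9.81)(5.21) = 1277.8 J
Friction removes W_f = μ_k mg d = (0.45)(25.0)(9.81)(5.01) = 552.9 J
Energy reaching the spring: E = 1277.8 − 552.9 = 724.84 J
At max compression ½kx² = E ⇒ x = √(2E/k) = √(2 × 724.84/1720) = 0.9181 m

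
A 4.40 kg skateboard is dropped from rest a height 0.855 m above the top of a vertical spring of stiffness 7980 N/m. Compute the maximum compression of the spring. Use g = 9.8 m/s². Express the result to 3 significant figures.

Measuring PE from the top of the relaxed spring, at max compression the skateboard has dropped H + x with zero KE, so:
mg(H + x) = ½kx²
½(7980)x² − (4.40)(9.8)x − (4.40)(9.8)(0.855) = 0
3990x² − 43.12x − 36.87 = 0
x = [43.12 + √(1859 + 588407)]/(2 × 3990) = 0.1017 m

x = 0.102 m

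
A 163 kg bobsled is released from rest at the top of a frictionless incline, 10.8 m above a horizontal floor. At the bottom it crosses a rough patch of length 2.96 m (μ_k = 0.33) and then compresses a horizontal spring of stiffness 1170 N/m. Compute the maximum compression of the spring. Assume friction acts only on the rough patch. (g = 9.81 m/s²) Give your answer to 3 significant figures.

Initial energy: E₁ = mgh = (163)(9.81)(10.8) = 17270 J
Friction removes W_f = μ_k mg d = (0.33)(163)(9.81)(2.96) = 1562 J
Energy reaching the spring: E = 17270 − 1562 = 15708 J
At max compression ½kx² = E ⇒ x = √(2E/k) = √(2 × 15708/1170) = 5.182 m

x = 5.18 m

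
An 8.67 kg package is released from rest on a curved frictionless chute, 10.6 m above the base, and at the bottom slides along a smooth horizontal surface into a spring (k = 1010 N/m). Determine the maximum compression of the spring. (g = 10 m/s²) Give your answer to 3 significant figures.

x = 1.35 m

Gravitational PE at the top equals spring PE at max compression: mgh = ½kx²
x = √(2mgh/k) = √(2 × 8.67 × 10 × 10.6 / 1010) = 1.349 m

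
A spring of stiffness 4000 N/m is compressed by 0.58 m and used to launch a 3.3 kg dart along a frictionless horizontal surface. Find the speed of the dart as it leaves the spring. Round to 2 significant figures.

v = 20 m/s

The dart leaves the spring when the spring is at natural length, so ½kx² = ½mv²
v = x√(k/m) = 0.58 × √(4000/3.3) = 20.19 m/s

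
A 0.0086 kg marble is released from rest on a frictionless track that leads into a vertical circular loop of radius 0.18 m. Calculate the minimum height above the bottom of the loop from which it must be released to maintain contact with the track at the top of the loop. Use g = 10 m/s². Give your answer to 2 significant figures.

h = 0.45 m

At the top, for minimum speed gravity alone supplies the centripetal force: mg = mv_top²/r ⇒ v_top² = gr = 1.800 m²/s²
Energy conservation from release height h to the top (height 2r): mgh = ½mv_top² + mg(2r)
h = v_top²/(2g) + 2r = r/2 + 2r = 5r/2 = 0.4500 m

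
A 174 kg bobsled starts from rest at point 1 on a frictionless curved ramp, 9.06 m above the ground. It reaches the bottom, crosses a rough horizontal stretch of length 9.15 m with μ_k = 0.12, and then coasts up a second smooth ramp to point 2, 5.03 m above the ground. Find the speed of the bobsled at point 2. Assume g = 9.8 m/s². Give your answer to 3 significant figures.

Energy at 1: mgh₁ = (174)(9.8)(9.06) = 15449 J
Friction loss: W_f = μ_k mg d = 1872 J
At 2: ½mv² + mgh₂ = mgh₁ − W_f
½mv² = 15449 − 1872 − 8577.2 = 4999.6 J
v = √(2 × 4999.6/174) = 7.581 m/s

v = 7.58 m/s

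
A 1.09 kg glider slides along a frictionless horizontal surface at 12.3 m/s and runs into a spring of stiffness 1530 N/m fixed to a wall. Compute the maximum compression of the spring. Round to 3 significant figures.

All KE is stored as spring PE at maximum compression: ½mv² = ½kx²
x = v√(m/k) = 12.3 × √(1.09/1530) = 0.3283 m

x = 0.328 m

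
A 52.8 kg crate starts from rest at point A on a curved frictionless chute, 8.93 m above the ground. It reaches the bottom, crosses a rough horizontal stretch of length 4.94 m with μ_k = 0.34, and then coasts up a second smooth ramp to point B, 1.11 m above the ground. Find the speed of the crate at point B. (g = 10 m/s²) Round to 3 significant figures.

Energy at A: mgh₁ = (52.8)(10)(8.93) = 4715.0 J
Friction loss: W_f = μ_k mg d = 886.8 J
At B: ½mv² + mgh₂ = mgh₁ − W_f
½mv² = 4715.0 − 886.8 − 586.08 = 3242.1 J
v = √(2 × 3242.1/52.8) = 11.08 m/s

v = 11.1 m/s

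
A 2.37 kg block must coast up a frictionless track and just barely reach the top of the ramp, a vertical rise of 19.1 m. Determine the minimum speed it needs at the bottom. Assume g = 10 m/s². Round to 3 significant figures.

v = 19.5 m/s

At the top it is momentarily at rest, so all KE converts to PE: ½mv² = mgh
v = √(2gh) = √(2 × 10 × 19.1) = 19.54 m/s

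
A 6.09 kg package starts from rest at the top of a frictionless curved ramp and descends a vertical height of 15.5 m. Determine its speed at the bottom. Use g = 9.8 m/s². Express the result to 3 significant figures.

v = 17.4 m/s

Mechanical energy is conserved (no friction): mgh = ½mv²
v = √(2gh) = √(2 × 9.8 × 15.5) = √303.80 = 17.43 m/s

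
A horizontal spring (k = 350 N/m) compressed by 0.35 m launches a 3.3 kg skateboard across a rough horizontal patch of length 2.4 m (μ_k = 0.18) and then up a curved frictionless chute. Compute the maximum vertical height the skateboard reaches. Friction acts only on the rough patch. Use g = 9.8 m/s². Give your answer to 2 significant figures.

Spring energy: E₀ = ½kx² = ½(350)(0.35)² = 21.437 J
Friction: W_f = μ_k mg d = (0.18)(3.3)(9.8)(2.4) = 13.97 J
Energy at base of ramp: E = 21.437 − 13.97 = 7.4666 J
At max height all remaining energy is PE: mgh = E ⇒ h = E/(mg) = 7.4666/(3.3 × 9.8) = 0.2309 m

h = 0.23 m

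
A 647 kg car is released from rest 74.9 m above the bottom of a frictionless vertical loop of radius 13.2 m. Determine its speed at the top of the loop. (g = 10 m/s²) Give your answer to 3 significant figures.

v = 31.1 m/s

Energy conservation: mgh = ½mv_top² + mg(2r)
v_top² = 2g(h − 2r) = 2(10)(74.9 − 26.40) = 970.0
v_top = 31.14 m/s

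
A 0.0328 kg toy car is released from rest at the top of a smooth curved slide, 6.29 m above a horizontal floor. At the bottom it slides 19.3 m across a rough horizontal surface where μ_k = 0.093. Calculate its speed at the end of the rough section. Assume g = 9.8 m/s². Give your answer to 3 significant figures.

Energy bookkeeping (friction removes W_f = μ_k N d):
mgh = ½mv² + μ_k m g d
W_f = μ_k mg d = (0.093)(0.0328)(9.8)(19.3) = 0.5770 J
½mv² = mgh − W_f = 2.0219 − 0.5770 = 1.4449 J
v = √(2 × 1.4449/0.0328) = 9.386 m/s

v = 9.39 m/s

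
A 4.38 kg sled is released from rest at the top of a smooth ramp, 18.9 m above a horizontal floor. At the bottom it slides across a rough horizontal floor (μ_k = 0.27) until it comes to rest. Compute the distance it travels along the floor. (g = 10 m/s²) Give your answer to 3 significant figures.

Energy at the top = energy at the end + work done against friction:
At rest all PE has been dissipated by friction: mgh = μ_k m g d
d = h/μ_k = 18.9/0.27 = 70.00 m

d = 70.0 m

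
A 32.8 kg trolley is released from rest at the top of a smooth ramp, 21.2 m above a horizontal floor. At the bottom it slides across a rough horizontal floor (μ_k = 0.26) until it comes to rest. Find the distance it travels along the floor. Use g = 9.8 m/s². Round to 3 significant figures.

d = 81.5 m

Energy bookkeeping (friction removes W_f = μ_k N d):
At rest all PE has been dissipated by friction: mgh = μ_k m g d
d = h/μ_k = 21.2/0.26 = 81.54 m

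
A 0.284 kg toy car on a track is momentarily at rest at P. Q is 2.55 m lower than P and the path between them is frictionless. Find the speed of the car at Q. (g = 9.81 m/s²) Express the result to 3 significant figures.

v = 7.07 m/s

Equating total energy at the two states: mgh = ½mv²
v = √(2gh) = √(2 × 9.81 × 2.55) = √50.031 = 7.073 m/s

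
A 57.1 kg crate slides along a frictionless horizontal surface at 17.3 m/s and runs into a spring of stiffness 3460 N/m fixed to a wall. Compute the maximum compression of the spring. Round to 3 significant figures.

x = 2.22 m

All KE is stored as spring PE at maximum compression: ½mv² = ½kx²
x = v√(m/k) = 17.3 × √(57.1/3460) = 2.222 m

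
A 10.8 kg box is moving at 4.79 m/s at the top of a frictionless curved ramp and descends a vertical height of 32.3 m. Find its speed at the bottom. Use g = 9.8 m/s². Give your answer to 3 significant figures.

v = 25.6 m/s

Mechanical energy is conserved (no friction): ½mv₀² + mgh = ½mv²
v² = v₀² + 2gh = (4.79)² + 2(9.8)(32.3) = 656.02
v = √656.02 = 25.61 m/s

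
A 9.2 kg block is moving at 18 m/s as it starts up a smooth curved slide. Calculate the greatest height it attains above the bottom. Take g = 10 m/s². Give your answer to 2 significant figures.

h = 16 m

By energy conservation, ½mv² = mgh
h = v²/(2g) = 18²/(2 × 10) = 16.20 m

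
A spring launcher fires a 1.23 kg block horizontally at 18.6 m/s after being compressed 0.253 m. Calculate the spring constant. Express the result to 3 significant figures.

½kx² = ½mv²
k = mv²/x² = (1.23)(18.6)²/(0.253)² = 6648 N/m

k = 6650 N/m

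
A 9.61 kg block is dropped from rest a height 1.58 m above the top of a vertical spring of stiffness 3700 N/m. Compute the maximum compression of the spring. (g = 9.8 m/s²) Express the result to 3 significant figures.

x = 0.310 m

Measuring PE from the top of the relaxed spring, at max compression the block has dropped H + x with zero KE, so:
mg(H + x) = ½kx²
½(3700)x² − (9.61)(9.8)x − (9.61)(9.8)(1.58) = 0
1850x² − 94.18x − 148.8 = 0
x = [94.18 + √(8869 + 1.1011e+06)]/(2 × 1850) = 0.3102 m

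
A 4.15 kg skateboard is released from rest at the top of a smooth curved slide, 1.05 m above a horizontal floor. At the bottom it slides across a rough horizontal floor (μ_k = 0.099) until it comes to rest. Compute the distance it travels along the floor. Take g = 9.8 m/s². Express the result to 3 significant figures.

d = 10.6 m

Applying the work–energy principle:
At rest all PE has been dissipated by friction: mgh = μ_k m g d
d = h/μ_k = 1.05/0.099 = 10.61 m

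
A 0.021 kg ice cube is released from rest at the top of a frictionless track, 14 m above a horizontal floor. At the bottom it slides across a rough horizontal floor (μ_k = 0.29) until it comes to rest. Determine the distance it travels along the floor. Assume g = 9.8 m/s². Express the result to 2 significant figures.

Energy at the top = energy at the end + work done against friction:
At rest all PE has been dissipated by friction: mgh = μ_k m g d
d = h/μ_k = 14/0.29 = 48.28 m

d = 48 m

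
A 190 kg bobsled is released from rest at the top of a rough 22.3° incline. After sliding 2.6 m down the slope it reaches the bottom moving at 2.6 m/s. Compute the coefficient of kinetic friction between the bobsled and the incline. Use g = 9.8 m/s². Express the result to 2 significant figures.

mgh = ½mv² + μ_k (mg cosθ) L, with h = L sinθ
mgL sinθ = 1837.0 J; ½mv² = 642.20 J
W_f = 1837.0 − 642.20 = 1195 J
μ_k = W_f/(mg cosθ · L) = 1195/(1723 × 2.6) = 0.2668

μ_k = 0.27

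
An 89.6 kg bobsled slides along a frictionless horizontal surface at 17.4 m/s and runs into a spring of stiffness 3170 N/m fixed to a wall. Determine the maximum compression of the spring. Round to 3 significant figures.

x = 2.93 m

At max compression the bobsled is momentarily at rest: ½mv² = ½kx²
x = v√(m/k) = 17.4 × √(89.6/3170) = 2.925 m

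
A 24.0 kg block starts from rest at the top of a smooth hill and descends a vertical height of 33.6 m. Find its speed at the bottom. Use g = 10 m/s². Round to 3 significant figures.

Energy conservation between the two points: mgh = ½mv²
The mass cancels from both sides.
v = √(2gh) = √(2 × 10 × 33.6) = √672.00 = 25.92 m/s

v = 25.9 m/s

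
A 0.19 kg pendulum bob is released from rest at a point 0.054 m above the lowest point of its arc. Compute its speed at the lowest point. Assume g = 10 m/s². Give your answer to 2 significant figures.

Energy conservation between the two points: mgh = ½mv²
v = √(2gh) = √(2 × 10 × 0.054) = √1.0800 = 1.039 m/s

v = 1.0 m/s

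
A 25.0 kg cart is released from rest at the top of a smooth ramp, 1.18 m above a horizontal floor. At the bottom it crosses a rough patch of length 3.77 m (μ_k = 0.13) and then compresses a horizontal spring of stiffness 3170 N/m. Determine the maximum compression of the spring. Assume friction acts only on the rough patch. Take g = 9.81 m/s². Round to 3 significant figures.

x = 0.327 m

Initial energy: E₁ = mgh = (25.0)(9.81)(1.18) = 289.39 J
Friction removes W_f = μ_k mg d = (0.13)(25.0)(9.81)(3.77) = 120.2 J
Energy reaching the spring: E = 289.39 − 120.2 = 169.20 J
At max compression ½kx² = E ⇒ x = √(2E/k) = √(2 × 169.20/3170) = 0.3267 m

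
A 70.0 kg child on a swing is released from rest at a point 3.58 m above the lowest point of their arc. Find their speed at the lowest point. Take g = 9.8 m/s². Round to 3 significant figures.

v = 8.38 m/s

Equating total energy at the two states: mgh = ½mv²
The mass cancels from both sides.
v = √(2gh) = √(2 × 9.8 × 3.58) = √70.168 = 8.377 m/s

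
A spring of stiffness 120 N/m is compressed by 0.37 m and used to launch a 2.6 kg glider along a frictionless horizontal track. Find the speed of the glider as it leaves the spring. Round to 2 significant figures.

v = 2.5 m/s

The glider leaves the spring when the spring is at natural length, so ½kx² = ½mv²
v = x√(k/m) = 0.37 × √(120/2.6) = 2.514 m/s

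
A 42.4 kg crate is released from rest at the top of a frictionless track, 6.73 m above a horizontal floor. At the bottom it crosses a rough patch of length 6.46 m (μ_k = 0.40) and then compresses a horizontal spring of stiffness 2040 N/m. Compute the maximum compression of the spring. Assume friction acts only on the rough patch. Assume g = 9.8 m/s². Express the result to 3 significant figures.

Initial energy: E₁ = mgh = (42.4)(9.8)(6.73) = 2796.4 J
Friction removes W_f = μ_k mg d = (0.40)(42.4)(9.8)(6.46) = 1074 J
Energy reaching the spring: E = 2796.4 − 1074 = 1722.7 J
At max compression ½kx² = E ⇒ x = √(2E/k) = √(2 × 1722.7/2040) = 1.300 m

x = 1.30 m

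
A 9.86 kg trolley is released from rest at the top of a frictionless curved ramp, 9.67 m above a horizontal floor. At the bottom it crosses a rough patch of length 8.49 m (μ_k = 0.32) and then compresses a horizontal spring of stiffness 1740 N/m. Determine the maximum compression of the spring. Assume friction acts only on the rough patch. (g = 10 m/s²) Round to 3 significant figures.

x = 0.888 m

Initial energy: E₁ = mgh = (9.86)(10)(9.67) = 953.46 J
Friction removes W_f = μ_k mg d = (0.32)(9.86)(10)(8.49) = 267.9 J
Energy reaching the spring: E = 953.46 − 267.9 = 685.59 J
At max compression ½kx² = E ⇒ x = √(2E/k) = √(2 × 685.59/1740) = 0.8877 m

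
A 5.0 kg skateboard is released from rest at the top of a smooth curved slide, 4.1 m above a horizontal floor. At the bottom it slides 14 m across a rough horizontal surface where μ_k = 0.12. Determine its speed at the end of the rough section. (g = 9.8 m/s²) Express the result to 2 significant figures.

Energy bookkeeping (friction removes W_f = μ_k N d):
mgh = ½mv² + μ_k m g d
W_f = μ_k mg d = (0.12)(5.0)(9.8)(14) = 82.32 J
½mv² = mgh − W_f = 200.90 − 82.32 = 118.58 J
v = √(2 × 118.58/5.0) = 6.887 m/s

v = 6.9 m/s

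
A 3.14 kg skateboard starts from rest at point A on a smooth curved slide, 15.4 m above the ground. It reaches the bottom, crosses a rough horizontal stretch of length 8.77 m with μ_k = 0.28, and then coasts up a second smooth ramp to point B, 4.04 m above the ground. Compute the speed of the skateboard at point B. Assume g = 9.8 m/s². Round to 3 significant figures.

v = 13.2 m/s

Energy at A: mgh₁ = (3.14)(9.8)(15.4) = 473.89 J
Friction loss: W_f = μ_k mg d = 75.56 J
At B: ½mv² + mgh₂ = mgh₁ − W_f
½mv² = 473.89 − 75.56 − 124.32 = 274.01 J
v = √(2 × 274.01/3.14) = 13.21 m/s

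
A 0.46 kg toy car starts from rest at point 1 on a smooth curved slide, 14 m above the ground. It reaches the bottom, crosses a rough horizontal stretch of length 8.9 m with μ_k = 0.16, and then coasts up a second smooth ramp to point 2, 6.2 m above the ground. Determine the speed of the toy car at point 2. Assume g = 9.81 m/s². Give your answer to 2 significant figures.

v = 11 m/s

Energy at 1: mgh₁ = (0.46)(9.81)(14) = 63.176 J
Friction loss: W_f = μ_k mg d = 6.426 J
At 2: ½mv² + mgh₂ = mgh₁ − W_f
½mv² = 63.176 − 6.426 − 27.978 = 28.772 J
v = √(2 × 28.772/0.46) = 11.18 m/s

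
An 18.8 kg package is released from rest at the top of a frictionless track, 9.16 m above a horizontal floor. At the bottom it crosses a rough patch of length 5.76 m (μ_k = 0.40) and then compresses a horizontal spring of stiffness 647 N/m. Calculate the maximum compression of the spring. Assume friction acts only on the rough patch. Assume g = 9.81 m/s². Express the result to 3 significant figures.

Initial energy: E₁ = mgh = (18.8)(9.81)(9.16) = 1689.4 J
Friction removes W_f = μ_k mg d = (0.40)(18.8)(9.81)(5.76) = 424.9 J
Energy reaching the spring: E = 1689.4 − 424.9 = 1264.4 J
At max compression ½kx² = E ⇒ x = √(2E/k) = √(2 × 1264.4/647) = 1.977 m

x = 1.98 m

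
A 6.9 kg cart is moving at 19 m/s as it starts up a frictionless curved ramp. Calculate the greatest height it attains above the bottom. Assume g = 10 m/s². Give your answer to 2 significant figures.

Setting KE at the bottom equal to PE gained: ½mv² = mgh
h = v²/(2g) = 19²/(2 × 10) = 18.05 m

h = 18 m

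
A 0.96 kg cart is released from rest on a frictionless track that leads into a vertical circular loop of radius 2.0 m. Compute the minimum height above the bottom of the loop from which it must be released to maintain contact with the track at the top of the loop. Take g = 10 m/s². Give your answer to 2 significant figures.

At the top, for minimum speed gravity alone supplies the centripetal force: mg = mv_top²/r ⇒ v_top² = gr = 20.00 m²/s²
Energy conservation from release height h to the top (height 2r): mgh = ½mv_top² + mg(2r)
h = v_top²/(2g) + 2r = r/2 + 2r = 5r/2 = 5.000 m

h = 5.0 m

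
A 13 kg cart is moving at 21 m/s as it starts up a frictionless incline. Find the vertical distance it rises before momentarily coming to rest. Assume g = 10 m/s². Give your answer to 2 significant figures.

Setting KE at the bottom equal to PE gained: ½mv² = mgh
h = v²/(2g) = 21²/(2 × 10) = 22.05 m

h = 22 m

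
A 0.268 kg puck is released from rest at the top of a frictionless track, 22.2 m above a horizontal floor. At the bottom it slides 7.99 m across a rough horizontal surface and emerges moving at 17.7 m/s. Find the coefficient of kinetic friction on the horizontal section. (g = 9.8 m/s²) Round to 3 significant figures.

Energy bookkeeping (friction removes W_f = μ_k N d):
mgh = ½mv² + μ_k m g d
mgh = 58.306 J; ½mv² = 41.981 J
W_f = 58.306 − 41.981 = 16.33 J
μ_k = W_f/(mg·d) = 16.33/(2.626 × 7.99) = 0.7779

μ_k = 0.778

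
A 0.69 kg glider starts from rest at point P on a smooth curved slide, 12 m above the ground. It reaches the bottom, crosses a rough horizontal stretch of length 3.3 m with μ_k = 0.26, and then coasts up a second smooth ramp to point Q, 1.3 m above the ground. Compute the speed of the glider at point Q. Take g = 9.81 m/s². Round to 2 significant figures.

Energy at P: mgh₁ = (0.69)(9.81)(12) = 81.227 J
Friction loss: W_f = μ_k mg d = 5.808 J
At Q: ½mv² + mgh₂ = mgh₁ − W_f
½mv² = 81.227 − 5.808 − 8.7996 = 66.620 J
v = √(2 × 66.620/0.69) = 13.90 m/s

v = 14 m/s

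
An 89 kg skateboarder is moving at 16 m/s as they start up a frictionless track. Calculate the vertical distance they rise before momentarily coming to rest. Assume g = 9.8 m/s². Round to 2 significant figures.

h = 13 m

Setting KE at the bottom equal to PE gained: ½mv² = mgh
h = v²/(2g) = 16²/(2 × 9.8) = 13.06 m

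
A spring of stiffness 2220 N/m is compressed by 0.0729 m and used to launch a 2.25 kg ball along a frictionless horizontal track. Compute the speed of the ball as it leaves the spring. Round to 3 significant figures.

v = 2.29 m/s

Conservation of energy: ½kx² = ½mv²
v = x√(k/m) = 0.0729 × √(2220/2.25) = 2.290 m/s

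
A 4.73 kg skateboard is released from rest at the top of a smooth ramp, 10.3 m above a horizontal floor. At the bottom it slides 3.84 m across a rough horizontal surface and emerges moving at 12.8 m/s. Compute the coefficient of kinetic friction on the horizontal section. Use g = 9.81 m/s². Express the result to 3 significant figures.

μ_k = 0.508

Energy bookkeeping (friction removes W_f = μ_k N d):
mgh = ½mv² + μ_k m g d
mgh = 477.93 J; ½mv² = 387.48 J
W_f = 477.93 − 387.48 = 90.45 J
μ_k = W_f/(mg·d) = 90.45/(46.40 × 3.84) = 0.5076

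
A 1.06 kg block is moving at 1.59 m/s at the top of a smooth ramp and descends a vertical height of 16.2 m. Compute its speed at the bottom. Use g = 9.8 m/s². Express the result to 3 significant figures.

v = 17.9 m/s

By conservation of mechanical energy, ½mv₀² + mgh = ½mv²
v² = v₀² + 2gh = (1.59)² + 2(9.8)(16.2) = 320.05
v = √320.05 = 17.89 m/s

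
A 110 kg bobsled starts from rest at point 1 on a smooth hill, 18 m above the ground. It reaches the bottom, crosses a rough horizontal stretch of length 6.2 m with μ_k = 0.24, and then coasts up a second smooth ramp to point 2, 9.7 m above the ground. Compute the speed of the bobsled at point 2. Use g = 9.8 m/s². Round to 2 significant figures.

v = 12 m/s

Energy at 1: mgh₁ = (110)(9.8)(18) = 19404 J
Friction loss: W_f = μ_k mg d = 1604 J
At 2: ½mv² + mgh₂ = mgh₁ − W_f
½mv² = 19404 − 1604 − 10457 = 7343.3 J
v = √(2 × 7343.3/110) = 11.55 m/s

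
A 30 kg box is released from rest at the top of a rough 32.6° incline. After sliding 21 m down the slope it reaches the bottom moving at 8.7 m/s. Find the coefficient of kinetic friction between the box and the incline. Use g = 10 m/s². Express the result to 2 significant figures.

μ_k = 0.43

Energy balance down the incline: mg L sinθ − ½mv² = μ_k (mg cosθ) L
mgL sinθ = 3394.3 J; ½mv² = 1135.3 J
W_f = 3394.3 − 1135.3 = 2259 J
μ_k = W_f/(mg cosθ · L) = 2259/(252.7 × 21) = 0.4256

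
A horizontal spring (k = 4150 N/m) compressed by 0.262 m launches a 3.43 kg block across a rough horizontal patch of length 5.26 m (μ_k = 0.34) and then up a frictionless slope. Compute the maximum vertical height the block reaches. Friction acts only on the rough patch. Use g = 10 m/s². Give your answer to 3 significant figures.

h = 2.36 m

Spring energy: E₀ = ½kx² = ½(4150)(0.262)² = 142.44 J
Friction: W_f = μ_k mg d = (0.34)(3.43)(10)(5.26) = 61.34 J
Energy at base of ramp: E = 142.44 − 61.34 = 81.094 J
At max height all remaining energy is PE: mgh = E ⇒ h = E/(mg) = 81.094/(3.43 × 10) = 2.364 m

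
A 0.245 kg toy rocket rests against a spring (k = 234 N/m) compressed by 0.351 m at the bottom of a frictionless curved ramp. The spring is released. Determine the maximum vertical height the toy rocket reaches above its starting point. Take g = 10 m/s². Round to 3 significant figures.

h = 5.88 m

All spring PE becomes gravitational PE at the highest point: ½kx² = mgh
h = kx²/(2mg) = (234)(0.351)²/(2 × 0.245 × 10) = 5.883 m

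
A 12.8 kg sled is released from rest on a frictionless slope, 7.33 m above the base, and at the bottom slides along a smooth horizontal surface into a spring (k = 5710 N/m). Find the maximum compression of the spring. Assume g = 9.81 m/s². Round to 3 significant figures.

Energy conservation (no friction) from release to max compression: mgh = ½kx²
x = √(2mgh/k) = √(2 × 12.8 × 9.81 × 7.33 / 5710) = 0.5678 m

x = 0.568 m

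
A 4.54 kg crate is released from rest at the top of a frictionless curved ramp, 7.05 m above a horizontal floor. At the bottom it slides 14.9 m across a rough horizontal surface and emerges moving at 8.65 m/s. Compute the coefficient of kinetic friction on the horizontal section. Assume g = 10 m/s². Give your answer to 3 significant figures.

μ_k = 0.222

Energy bookkeeping (friction removes W_f = μ_k N d):
mgh = ½mv² + μ_k m g d
mgh = 320.07 J; ½mv² = 169.85 J
W_f = 320.07 − 169.85 = 150.2 J
μ_k = W_f/(mg·d) = 150.2/(45.40 × 14.9) = 0.2221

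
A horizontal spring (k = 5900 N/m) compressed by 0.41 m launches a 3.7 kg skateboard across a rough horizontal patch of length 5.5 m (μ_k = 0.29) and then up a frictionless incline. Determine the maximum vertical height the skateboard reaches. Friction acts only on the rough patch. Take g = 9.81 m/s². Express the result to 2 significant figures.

h = 12 m

Spring energy: E₀ = ½kx² = ½(5900)(0.41)² = 495.89 J
Friction: W_f = μ_k mg d = (0.29)(3.7)(9.81)(5.5) = 57.89 J
Energy at base of ramp: E = 495.89 − 57.89 = 438.00 J
At max height all remaining energy is PE: mgh = E ⇒ h = E/(mg) = 438.00/(3.7 × 9.81) = 12.07 m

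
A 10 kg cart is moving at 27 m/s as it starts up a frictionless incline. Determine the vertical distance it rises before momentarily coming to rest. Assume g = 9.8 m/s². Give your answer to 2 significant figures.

h = 37 m

Setting KE at the bottom equal to PE gained: ½mv² = mgh
h = v²/(2g) = 27²/(2 × 9.8) = 37.19 m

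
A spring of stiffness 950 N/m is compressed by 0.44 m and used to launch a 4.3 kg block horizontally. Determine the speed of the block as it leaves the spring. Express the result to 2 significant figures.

Conservation of energy: ½kx² = ½mv²
v = x√(k/m) = 0.44 × √(950/4.3) = 6.540 m/s

v = 6.5 m/s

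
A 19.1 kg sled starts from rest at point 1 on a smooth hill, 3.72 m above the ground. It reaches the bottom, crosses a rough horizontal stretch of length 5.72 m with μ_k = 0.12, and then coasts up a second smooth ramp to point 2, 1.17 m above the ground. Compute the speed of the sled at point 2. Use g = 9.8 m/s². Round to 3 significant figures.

Energy at 1: mgh₁ = (19.1)(9.8)(3.72) = 696.31 J
Friction loss: W_f = μ_k mg d = 128.5 J
At 2: ½mv² + mgh₂ = mgh₁ − W_f
½mv² = 696.31 − 128.5 − 219.00 = 348.83 J
v = √(2 × 348.83/19.1) = 6.044 m/s

v = 6.04 m/s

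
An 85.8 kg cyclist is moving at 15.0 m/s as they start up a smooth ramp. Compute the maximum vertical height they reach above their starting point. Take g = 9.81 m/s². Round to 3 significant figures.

Setting KE at the bottom equal to PE gained: ½mv² = mgh
h = v²/(2g) = 15.0²/(2 × 9.81) = 11.47 m

h = 11.5 m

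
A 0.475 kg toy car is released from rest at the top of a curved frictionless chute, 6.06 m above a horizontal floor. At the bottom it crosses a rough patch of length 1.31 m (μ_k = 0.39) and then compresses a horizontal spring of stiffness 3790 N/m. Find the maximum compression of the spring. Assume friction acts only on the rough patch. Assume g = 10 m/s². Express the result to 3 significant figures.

x = 0.118 m

Initial energy: E₁ = mgh = (0.475)(10)(6.06) = 28.785 J
Friction removes W_f = μ_k mg d = (0.39)(0.475)(10)(1.31) = 2.427 J
Energy reaching the spring: E = 28.785 − 2.427 = 26.358 J
At max compression ½kx² = E ⇒ x = √(2E/k) = √(2 × 26.358/3790) = 0.1179 m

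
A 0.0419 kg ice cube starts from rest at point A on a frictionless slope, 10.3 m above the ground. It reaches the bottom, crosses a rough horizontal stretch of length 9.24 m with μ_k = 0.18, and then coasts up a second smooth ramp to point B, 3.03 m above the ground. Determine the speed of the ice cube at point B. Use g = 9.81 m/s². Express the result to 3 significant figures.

Energy at A: mgh₁ = (0.0419)(9.81)(10.3) = 4.2337 J
Friction loss: W_f = μ_k mg d = 0.6836 J
At B: ½mv² + mgh₂ = mgh₁ − W_f
½mv² = 4.2337 − 0.6836 − 1.2454 = 2.3046 J
v = √(2 × 2.3046/0.0419) = 10.49 m/s

v = 10.5 m/s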